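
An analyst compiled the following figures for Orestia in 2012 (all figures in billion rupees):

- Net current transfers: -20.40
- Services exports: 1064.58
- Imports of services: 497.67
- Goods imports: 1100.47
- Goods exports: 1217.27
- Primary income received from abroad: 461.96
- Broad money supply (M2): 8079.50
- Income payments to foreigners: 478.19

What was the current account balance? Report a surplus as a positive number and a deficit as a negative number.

Goods balance = 1217.27 - 1100.47 = 116.80
Services balance = 1064.58 - 497.67 = 566.91
Trade balance (goods + services) = 116.80 + 566.91 = 683.71
Net primary income = 461.96 - 478.19 = -16.23
Net secondary income = -20.40
Current account = 683.71 + (-16.23) + (-20.40) = 647.08

647.08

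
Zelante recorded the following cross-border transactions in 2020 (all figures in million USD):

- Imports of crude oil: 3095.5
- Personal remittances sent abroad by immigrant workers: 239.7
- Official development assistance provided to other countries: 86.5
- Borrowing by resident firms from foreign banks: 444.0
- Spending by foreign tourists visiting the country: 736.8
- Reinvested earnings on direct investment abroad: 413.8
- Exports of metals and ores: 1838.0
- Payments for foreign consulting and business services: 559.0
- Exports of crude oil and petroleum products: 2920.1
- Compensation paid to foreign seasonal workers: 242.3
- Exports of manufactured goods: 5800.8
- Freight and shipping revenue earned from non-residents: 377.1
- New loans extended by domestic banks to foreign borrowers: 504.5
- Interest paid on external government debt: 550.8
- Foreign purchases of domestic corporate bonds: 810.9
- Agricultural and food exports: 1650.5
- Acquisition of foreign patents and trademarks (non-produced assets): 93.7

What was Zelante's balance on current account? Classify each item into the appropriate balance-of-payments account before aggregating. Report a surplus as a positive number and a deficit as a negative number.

8963.3

Goods: 1650.5 + 2920.1 - 3095.5 + 1838.0 + 5800.8 = 9113.9
Services: 377.1 + 736.8 - 559.0 = 554.9
Primary income: 413.8 - 550.8 - 242.3 = -379.3
Secondary income: -239.7 - 86.5 = -326.2
Current account = 9113.9 + 554.9 + (-379.3) + (-326.2) = 8963.3
(Excluded from the current account — financial account: borrowing by resident firms from foreign banks 444.0, new loans extended by domestic banks to foreign borrowers 504.5, foreign purchases of domestic corporate bonds 810.9; capital account: acquisition of foreign patents and trademarks (non-produced assets) 93.7.)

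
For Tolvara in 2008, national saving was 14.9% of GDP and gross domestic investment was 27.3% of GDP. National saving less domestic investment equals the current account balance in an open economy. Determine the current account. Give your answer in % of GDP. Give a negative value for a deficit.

CA = S - I = 14.9 - 27.3 = -12.4

-12.4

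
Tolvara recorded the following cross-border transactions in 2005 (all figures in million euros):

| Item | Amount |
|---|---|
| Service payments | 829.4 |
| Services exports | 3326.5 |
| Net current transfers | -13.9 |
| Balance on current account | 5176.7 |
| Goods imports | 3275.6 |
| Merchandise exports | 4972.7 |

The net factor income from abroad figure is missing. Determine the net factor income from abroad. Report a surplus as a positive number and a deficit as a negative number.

996.4

Current account = goods balance + services balance + net primary income + net secondary income
Sum of the known components = 4180.3
Net factor income from abroad = CA - (known components) = 5176.7 - 4180.3 = 996.4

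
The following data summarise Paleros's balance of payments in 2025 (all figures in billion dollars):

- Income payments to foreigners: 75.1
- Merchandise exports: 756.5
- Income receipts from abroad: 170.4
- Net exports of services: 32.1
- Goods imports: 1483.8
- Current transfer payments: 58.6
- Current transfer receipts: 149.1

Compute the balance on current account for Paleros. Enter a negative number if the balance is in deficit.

-509.4

Goods balance = 756.5 - 1483.8 = -727.3
Services balance = 32.1
Trade balance (goods + services) = -727.3 + 32.1 = -695.2
Net primary income = 170.4 - 75.1 = 95.3
Net secondary income = 149.1 - 58.6 = 90.5
Current account = -695.2 + 95.3 + 90.5 = -509.4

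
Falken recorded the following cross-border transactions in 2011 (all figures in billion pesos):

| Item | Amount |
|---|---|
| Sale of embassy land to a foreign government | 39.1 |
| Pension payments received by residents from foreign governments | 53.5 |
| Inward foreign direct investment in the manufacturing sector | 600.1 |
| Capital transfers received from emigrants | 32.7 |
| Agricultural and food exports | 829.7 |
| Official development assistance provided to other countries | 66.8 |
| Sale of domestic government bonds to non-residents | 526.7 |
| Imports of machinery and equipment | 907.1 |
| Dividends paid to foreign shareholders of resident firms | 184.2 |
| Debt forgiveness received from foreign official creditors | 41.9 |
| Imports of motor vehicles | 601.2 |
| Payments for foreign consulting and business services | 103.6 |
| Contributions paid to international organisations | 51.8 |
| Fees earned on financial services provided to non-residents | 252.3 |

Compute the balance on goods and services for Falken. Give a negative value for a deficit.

Goods: -907.1 + 829.7 - 601.2 = -678.6
Services: -103.6 + 252.3 = 148.7
Trade balance = -678.6 + 148.7 = -529.9
(Excluded from the trade balance — capital account: sale of embassy land to a foreign government 39.1, capital transfers received from emigrants 32.7, debt forgiveness received from foreign official creditors 41.9; secondary income: pension payments received by residents from foreign governments 53.5, official development assistance provided to other countries 66.8, contributions paid to international organisations 51.8; financial account: inward foreign direct investment in the manufacturing sector 600.1, sale of domestic government bonds to non-residents 526.7; primary income: dividends paid to foreign shareholders of resident firms 184.2.)

-529.9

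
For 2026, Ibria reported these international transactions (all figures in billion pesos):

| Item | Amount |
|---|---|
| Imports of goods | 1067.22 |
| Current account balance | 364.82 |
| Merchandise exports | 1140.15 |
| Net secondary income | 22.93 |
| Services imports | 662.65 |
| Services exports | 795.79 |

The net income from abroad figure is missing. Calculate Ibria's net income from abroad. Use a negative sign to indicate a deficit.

135.82

Current account = goods balance + services balance + net primary income + net secondary income
Sum of the known components = 229.00
Net income from abroad = CA - (known components) = 364.82 - 229.00 = 135.82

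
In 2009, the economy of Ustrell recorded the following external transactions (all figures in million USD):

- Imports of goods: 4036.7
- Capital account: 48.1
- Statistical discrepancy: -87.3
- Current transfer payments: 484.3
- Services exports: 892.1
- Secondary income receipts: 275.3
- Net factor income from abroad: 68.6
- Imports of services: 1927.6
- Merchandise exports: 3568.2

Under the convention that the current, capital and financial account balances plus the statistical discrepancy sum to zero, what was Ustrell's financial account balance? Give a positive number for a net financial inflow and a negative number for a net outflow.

1683.6

Goods balance = 3568.2 - 4036.7 = -468.5
Services balance = 892.1 - 1927.6 = -1035.5
Trade balance (goods + services) = -468.5 + (-1035.5) = -1504.0
Net primary income = 68.6
Net secondary income = 275.3 - 484.3 = -209.0
Current account = -1504.0 + 68.6 + (-209.0) = -1644.4
Financial account = -(-1644.4 + 48.1 + (-87.3)) = 1683.6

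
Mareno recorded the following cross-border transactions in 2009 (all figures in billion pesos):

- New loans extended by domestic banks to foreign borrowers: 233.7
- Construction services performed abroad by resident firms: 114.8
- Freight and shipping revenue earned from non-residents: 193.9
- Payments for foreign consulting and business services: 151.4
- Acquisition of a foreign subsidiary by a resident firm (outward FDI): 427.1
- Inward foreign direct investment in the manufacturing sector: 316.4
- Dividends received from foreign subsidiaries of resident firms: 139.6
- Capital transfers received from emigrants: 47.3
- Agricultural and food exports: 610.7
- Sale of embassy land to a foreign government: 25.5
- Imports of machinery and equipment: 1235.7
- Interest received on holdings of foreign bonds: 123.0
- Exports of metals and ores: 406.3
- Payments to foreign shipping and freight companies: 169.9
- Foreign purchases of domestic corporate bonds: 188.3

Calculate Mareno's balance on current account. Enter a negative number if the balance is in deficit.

Goods: 406.3 + 610.7 - 1235.7 = -218.7
Services: -169.9 + 114.8 - 151.4 + 193.9 = -12.6
Primary income: 123.0 + 139.6 = 262.6
Current account = (-218.7) + (-12.6) + 262.6 = 31.3
(Excluded from the current account — financial account: new loans extended by domestic banks to foreign borrowers 233.7, acquisition of a foreign subsidiary by a resident firm (outward FDI) 427.1, inward foreign direct investment in the manufacturing sector 316.4, foreign purchases of domestic corporate bonds 188.3; capital account: capital transfers received from emigrants 47.3, sale of embassy land to a foreign government 25.5.)

31.3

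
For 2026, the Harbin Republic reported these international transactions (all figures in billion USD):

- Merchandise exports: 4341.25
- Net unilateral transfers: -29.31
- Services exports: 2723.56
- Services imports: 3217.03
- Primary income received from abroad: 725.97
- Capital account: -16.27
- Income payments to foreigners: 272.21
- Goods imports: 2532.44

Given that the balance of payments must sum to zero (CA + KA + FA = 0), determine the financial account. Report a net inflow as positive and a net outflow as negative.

Goods balance = 4341.25 - 2532.44 = 1808.81
Services balance = 2723.56 - 3217.03 = -493.47
Trade balance (goods + services) = 1808.81 + (-493.47) = 1315.34
Net primary income = 725.97 - 272.21 = 453.76
Net secondary income = -29.31
Current account = 1315.34 + 453.76 + (-29.31) = 1739.79
Financial account = -(1739.79 + (-16.27)) = -1723.52

-1723.52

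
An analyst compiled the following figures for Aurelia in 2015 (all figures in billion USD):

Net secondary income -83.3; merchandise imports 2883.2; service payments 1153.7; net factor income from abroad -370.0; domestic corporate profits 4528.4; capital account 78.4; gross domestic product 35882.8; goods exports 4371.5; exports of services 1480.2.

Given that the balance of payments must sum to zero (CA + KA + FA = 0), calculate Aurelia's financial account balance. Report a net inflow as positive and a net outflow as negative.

Goods balance = 4371.5 - 2883.2 = 1488.3
Services balance = 1480.2 - 1153.7 = 326.5
Trade balance (goods + services) = 1488.3 + 326.5 = 1814.8
Net primary income = -370.0
Net secondary income = -83.3
Current account = 1814.8 + (-370.0) + (-83.3) = 1361.5
Financial account = -(1361.5 + 78.4) = -1439.9

-1439.9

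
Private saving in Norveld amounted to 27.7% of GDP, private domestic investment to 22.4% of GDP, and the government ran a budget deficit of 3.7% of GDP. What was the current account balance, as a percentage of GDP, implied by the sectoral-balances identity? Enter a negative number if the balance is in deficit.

By the sectoral-balances identity, CA = (S_private - I) + (T - G).
Private balance = 27.7 - 22.4 = 5.3
Government balance (T - G) = -3.7
CA = 5.3 + (-3.7) = 1.6

1.6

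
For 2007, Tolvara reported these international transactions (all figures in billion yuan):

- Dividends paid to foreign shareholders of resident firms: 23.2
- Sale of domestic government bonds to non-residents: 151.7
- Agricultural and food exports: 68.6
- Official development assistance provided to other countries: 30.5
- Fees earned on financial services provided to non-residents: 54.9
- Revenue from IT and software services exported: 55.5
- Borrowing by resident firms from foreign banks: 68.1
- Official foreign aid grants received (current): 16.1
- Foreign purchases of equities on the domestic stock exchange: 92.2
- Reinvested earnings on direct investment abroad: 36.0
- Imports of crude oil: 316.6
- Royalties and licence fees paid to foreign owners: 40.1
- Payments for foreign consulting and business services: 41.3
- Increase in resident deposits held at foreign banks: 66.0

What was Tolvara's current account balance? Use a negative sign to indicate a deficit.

-220.6

Goods: -316.6 + 68.6 = -248.0
Services: -40.1 + 54.9 - 41.3 + 55.5 = 29.0
Primary income: -23.2 + 36.0 = 12.8
Secondary income: 16.1 - 30.5 = -14.4
Current account = (-248.0) + 29.0 + 12.8 + (-14.4) = -220.6
(Excluded from the current account — financial account: sale of domestic government bonds to non-residents 151.7, borrowing by resident firms from foreign banks 68.1, foreign purchases of equities on the domestic stock exchange 92.2, increase in resident deposits held at foreign banks 66.0.)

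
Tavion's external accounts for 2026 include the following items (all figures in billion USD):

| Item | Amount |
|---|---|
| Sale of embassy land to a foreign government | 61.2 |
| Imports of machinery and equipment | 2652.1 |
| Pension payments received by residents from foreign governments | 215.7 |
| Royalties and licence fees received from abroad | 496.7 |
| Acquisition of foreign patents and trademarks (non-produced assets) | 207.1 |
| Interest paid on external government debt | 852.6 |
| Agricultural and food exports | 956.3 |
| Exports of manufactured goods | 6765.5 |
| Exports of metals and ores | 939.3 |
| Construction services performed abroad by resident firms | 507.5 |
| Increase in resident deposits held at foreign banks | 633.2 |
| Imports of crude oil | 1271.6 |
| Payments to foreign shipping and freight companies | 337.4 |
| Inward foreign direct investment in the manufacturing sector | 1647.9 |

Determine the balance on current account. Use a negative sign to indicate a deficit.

4767.3

Goods: 939.3 - 2652.1 + 956.3 - 1271.6 + 6765.5 = 4737.4
Services: 496.7 - 337.4 + 507.5 = 666.8
Primary income: -852.6
Secondary income: 215.7
Current account = 4737.4 + 666.8 + (-852.6) + 215.7 = 4767.3
(Excluded from the current account — capital account: sale of embassy land to a foreign government 61.2, acquisition of foreign patents and trademarks (non-produced assets) 207.1; financial account: increase in resident deposits held at foreign banks 633.2, inward foreign direct investment in the manufacturing sector 1647.9.)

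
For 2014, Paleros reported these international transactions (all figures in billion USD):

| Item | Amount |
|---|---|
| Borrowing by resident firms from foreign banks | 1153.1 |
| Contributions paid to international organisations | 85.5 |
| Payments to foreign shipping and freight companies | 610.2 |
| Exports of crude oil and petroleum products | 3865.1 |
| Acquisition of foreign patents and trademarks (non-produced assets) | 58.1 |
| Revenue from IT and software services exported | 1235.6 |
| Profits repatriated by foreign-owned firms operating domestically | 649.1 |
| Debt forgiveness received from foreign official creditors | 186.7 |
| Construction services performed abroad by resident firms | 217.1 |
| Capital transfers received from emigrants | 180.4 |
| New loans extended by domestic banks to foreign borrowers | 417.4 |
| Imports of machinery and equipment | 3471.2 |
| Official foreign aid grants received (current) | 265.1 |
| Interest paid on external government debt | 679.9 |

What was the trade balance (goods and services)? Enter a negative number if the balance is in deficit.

Goods: -3471.2 + 3865.1 = 393.9
Services: -610.2 + 217.1 + 1235.6 = 842.5
Trade balance = 393.9 + 842.5 = 1236.4
(Excluded from the trade balance — financial account: borrowing by resident firms from foreign banks 1153.1, new loans extended by domestic banks to foreign borrowers 417.4; secondary income: contributions paid to international organisations 85.5, official foreign aid grants received (current) 265.1; capital account: acquisition of foreign patents and trademarks (non-produced assets) 58.1, debt forgiveness received from foreign official creditors 186.7, capital transfers received from emigrants 180.4; primary income: profits repatriated by foreign-owned firms operating domestically 649.1, interest paid on external government debt 679.9.)

1236.4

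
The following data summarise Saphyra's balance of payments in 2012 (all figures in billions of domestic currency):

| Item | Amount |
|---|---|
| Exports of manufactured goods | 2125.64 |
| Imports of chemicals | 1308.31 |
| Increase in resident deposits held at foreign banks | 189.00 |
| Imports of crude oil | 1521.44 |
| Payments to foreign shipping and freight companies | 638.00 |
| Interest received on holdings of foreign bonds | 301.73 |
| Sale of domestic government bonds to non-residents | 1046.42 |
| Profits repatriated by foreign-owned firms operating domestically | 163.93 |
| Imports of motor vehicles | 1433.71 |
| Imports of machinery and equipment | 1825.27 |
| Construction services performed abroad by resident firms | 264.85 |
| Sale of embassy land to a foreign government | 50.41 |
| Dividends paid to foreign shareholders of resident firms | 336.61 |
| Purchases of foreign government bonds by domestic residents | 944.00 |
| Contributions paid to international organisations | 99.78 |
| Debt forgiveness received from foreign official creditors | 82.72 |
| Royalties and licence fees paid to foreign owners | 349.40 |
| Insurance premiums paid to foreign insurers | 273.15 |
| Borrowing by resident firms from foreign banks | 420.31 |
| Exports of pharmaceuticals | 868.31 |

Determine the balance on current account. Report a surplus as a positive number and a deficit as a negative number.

Goods: -1308.31 + 2125.64 - 1521.44 - 1825.27 + 868.31 - 1433.71 = -3094.78
Services: -273.15 - 349.40 + 264.85 - 638.00 = -995.70
Primary income: -336.61 + 301.73 - 163.93 = -198.81
Secondary income: -99.78
Current account = (-3094.78) + (-995.70) + (-198.81) + (-99.78) = -4389.07
(Excluded from the current account — financial account: increase in resident deposits held at foreign banks 189.00, sale of domestic government bonds to non-residents 1046.42, purchases of foreign government bonds by domestic residents 944.00, borrowing by resident firms from foreign banks 420.31; capital account: sale of embassy land to a foreign government 50.41, debt forgiveness received from foreign official creditors 82.72.)

-4389.07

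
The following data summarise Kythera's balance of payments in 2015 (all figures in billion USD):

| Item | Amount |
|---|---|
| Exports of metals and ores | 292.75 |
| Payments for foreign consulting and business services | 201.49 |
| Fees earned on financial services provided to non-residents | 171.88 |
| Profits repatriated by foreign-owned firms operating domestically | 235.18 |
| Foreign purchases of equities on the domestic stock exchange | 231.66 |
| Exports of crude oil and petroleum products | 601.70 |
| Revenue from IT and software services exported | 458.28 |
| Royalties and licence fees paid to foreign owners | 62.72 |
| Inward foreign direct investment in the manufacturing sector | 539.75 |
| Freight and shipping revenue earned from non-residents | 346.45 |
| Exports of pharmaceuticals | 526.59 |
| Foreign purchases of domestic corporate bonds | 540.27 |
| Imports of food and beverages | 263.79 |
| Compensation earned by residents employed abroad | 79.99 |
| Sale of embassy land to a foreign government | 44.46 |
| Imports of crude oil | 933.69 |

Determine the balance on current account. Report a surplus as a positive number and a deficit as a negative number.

780.77

Goods: -933.69 - 263.79 + 526.59 + 601.70 + 292.75 = 223.56
Services: 458.28 - 62.72 + 171.88 - 201.49 + 346.45 = 712.40
Primary income: 79.99 - 235.18 = -155.19
Current account = 223.56 + 712.40 + (-155.19) = 780.77
(Excluded from the current account — financial account: foreign purchases of equities on the domestic stock exchange 231.66, inward foreign direct investment in the manufacturing sector 539.75, foreign purchases of domestic corporate bonds 540.27; capital account: sale of embassy land to a foreign government 44.46.)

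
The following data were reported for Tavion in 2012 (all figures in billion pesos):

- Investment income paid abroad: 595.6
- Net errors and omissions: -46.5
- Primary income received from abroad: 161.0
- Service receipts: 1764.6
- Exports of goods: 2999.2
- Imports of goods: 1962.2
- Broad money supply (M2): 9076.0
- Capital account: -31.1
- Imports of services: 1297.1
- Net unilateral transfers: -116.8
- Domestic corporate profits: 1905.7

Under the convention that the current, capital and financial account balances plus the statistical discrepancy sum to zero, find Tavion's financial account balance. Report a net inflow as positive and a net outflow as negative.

-875.5

Goods balance = 2999.2 - 1962.2 = 1037.0
Services balance = 1764.6 - 1297.1 = 467.5
Trade balance (goods + services) = 1037.0 + 467.5 = 1504.5
Net primary income = 161.0 - 595.6 = -434.6
Net secondary income = -116.8
Current account = 1504.5 + (-434.6) + (-116.8) = 953.1
Financial account = -(953.1 + (-31.1) + (-46.5)) = -875.5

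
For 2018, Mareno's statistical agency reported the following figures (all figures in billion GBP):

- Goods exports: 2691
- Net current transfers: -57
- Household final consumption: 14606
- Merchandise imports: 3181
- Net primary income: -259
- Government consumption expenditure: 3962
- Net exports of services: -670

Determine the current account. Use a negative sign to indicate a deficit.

-1476

Goods balance = 2691 - 3181 = -490
Services balance = -670
Trade balance (goods + services) = -490 + (-670) = -1160
Net primary income = -259
Net secondary income = -57
Current account = -1160 + (-259) + (-57) = -1476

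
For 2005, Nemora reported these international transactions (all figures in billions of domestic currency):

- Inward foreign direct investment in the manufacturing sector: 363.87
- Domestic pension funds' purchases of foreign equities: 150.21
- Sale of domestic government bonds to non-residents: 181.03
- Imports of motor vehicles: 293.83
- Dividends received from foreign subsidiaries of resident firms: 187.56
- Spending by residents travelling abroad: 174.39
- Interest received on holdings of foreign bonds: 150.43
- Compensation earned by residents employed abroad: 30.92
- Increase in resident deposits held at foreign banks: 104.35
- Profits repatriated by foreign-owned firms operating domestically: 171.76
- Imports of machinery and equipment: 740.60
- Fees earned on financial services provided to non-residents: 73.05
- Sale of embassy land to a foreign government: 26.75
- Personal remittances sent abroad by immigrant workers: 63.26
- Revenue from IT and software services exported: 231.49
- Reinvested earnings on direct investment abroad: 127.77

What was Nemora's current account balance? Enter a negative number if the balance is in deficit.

Goods: -740.60 - 293.83 = -1034.43
Services: 73.05 - 174.39 + 231.49 = 130.15
Primary income: 127.77 - 171.76 + 30.92 + 150.43 + 187.56 = 324.92
Secondary income: -63.26
Current account = (-1034.43) + 130.15 + 324.92 + (-63.26) = -642.62
(Excluded from the current account — financial account: inward foreign direct investment in the manufacturing sector 363.87, domestic pension funds' purchases of foreign equities 150.21, sale of domestic government bonds to non-residents 181.03, increase in resident deposits held at foreign banks 104.35; capital account: sale of embassy land to a foreign government 26.75.)

-642.62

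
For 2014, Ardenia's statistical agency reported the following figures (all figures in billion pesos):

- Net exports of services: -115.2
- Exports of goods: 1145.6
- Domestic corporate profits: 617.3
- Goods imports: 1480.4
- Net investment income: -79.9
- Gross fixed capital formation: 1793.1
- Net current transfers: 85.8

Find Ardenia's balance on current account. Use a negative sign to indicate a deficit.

Goods balance = 1145.6 - 1480.4 = -334.8
Services balance = -115.2
Trade balance (goods + services) = -334.8 + (-115.2) = -450.0
Net primary income = -79.9
Net secondary income = 85.8
Current account = -450.0 + (-79.9) + 85.8 = -444.1

-444.1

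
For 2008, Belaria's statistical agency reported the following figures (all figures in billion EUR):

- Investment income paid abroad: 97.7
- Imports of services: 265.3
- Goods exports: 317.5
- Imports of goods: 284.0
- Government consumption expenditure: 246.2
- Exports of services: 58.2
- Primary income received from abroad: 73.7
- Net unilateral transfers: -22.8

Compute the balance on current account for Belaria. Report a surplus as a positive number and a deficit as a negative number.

Goods balance = 317.5 - 284.0 = 33.5
Services balance = 58.2 - 265.3 = -207.1
Trade balance (goods + services) = 33.5 + (-207.1) = -173.6
Net primary income = 73.7 - 97.7 = -24.0
Net secondary income = -22.8
Current account = -173.6 + (-24.0) + (-22.8) = -220.4

-220.4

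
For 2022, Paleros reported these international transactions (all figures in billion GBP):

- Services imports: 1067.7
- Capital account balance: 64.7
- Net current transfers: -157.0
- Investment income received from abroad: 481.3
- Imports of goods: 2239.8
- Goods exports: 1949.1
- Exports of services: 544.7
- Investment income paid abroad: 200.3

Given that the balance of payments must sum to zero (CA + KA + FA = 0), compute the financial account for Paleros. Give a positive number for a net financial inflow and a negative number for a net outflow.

Goods balance = 1949.1 - 2239.8 = -290.7
Services balance = 544.7 - 1067.7 = -523.0
Trade balance (goods + services) = -290.7 + (-523.0) = -813.7
Net primary income = 481.3 - 200.3 = 281.0
Net secondary income = -157.0
Current account = -813.7 + 281.0 + (-157.0) = -689.7
Financial account = -(-689.7 + 64.7) = 625.0

625.0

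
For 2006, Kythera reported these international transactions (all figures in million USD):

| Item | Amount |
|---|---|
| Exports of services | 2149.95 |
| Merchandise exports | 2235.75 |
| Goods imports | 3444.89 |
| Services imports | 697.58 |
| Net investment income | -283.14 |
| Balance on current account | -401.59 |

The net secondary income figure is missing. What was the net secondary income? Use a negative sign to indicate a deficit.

Current account = goods balance + services balance + net primary income + net secondary income
Sum of the known components = -39.91
Net secondary income = CA - (known components) = -401.59 - (-39.91) = -361.68

-361.68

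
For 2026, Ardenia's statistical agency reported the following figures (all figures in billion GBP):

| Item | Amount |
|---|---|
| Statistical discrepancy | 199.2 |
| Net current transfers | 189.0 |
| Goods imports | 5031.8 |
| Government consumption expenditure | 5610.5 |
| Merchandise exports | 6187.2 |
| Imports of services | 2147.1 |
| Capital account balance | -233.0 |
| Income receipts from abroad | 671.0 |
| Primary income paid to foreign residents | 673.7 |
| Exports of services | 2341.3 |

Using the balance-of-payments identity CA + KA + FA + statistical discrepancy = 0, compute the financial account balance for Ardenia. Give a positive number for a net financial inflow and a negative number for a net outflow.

Goods balance = 6187.2 - 5031.8 = 1155.4
Services balance = 2341.3 - 2147.1 = 194.2
Trade balance (goods + services) = 1155.4 + 194.2 = 1349.6
Net primary income = 671.0 - 673.7 = -2.7
Net secondary income = 189.0
Current account = 1349.6 + (-2.7) + 189.0 = 1535.9
Financial account = -(1535.9 + (-233.0) + 199.2) = -1502.1

-1502.1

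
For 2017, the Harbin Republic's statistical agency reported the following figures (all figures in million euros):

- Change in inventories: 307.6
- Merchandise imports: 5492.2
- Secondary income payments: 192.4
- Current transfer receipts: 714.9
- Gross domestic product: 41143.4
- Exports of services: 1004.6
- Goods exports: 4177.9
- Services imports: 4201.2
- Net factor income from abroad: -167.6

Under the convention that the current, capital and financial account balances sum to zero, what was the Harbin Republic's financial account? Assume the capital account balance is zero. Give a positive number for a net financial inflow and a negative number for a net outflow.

Goods balance = 4177.9 - 5492.2 = -1314.3
Services balance = 1004.6 - 4201.2 = -3196.6
Trade balance (goods + services) = -1314.3 + (-3196.6) = -4510.9
Net primary income = -167.6
Net secondary income = 714.9 - 192.4 = 522.5
Current account = -4510.9 + (-167.6) + 522.5 = -4156.0
Financial account = -(-4156.0) = 4156.0

4156.0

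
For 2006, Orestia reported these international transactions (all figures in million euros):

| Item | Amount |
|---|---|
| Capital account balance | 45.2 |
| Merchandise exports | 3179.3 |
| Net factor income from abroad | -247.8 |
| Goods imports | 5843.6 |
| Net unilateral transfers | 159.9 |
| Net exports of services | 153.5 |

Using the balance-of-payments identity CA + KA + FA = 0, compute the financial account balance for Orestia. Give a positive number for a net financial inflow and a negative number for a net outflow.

2553.5

Goods balance = 3179.3 - 5843.6 = -2664.3
Services balance = 153.5
Trade balance (goods + services) = -2664.3 + 153.5 = -2510.8
Net primary income = -247.8
Net secondary income = 159.9
Current account = -2510.8 + (-247.8) + 159.9 = -2598.7
Financial account = -(-2598.7 + 45.2) = 2553.5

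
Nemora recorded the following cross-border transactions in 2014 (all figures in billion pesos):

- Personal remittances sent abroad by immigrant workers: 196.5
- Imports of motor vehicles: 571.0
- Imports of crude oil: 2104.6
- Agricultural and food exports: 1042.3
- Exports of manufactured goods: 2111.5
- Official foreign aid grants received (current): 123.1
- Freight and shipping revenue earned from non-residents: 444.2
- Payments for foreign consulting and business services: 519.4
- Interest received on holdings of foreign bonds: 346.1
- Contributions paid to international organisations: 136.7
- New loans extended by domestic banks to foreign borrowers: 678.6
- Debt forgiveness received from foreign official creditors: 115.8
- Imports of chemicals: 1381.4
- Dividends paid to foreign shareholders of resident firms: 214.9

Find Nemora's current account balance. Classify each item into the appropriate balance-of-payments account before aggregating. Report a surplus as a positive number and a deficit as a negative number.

-1057.3

Goods: 1042.3 + 2111.5 - 2104.6 - 571.0 - 1381.4 = -903.2
Services: 444.2 - 519.4 = -75.2
Primary income: 346.1 - 214.9 = 131.2
Secondary income: 123.1 - 196.5 - 136.7 = -210.1
Current account = (-903.2) + (-75.2) + 131.2 + (-210.1) = -1057.3
(Excluded from the current account — financial account: new loans extended by domestic banks to foreign borrowers 678.6; capital account: debt forgiveness received from foreign official creditors 115.8.)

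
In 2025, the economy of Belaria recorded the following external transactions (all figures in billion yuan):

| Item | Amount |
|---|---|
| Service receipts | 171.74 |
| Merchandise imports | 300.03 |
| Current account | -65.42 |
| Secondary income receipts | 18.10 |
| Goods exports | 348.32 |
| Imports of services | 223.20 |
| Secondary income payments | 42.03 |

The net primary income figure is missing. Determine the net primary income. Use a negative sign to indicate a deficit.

Current account = goods balance + services balance + net primary income + net secondary income
Sum of the known components = -27.10
Net primary income = CA - (known components) = -65.42 - (-27.10) = -38.32

-38.32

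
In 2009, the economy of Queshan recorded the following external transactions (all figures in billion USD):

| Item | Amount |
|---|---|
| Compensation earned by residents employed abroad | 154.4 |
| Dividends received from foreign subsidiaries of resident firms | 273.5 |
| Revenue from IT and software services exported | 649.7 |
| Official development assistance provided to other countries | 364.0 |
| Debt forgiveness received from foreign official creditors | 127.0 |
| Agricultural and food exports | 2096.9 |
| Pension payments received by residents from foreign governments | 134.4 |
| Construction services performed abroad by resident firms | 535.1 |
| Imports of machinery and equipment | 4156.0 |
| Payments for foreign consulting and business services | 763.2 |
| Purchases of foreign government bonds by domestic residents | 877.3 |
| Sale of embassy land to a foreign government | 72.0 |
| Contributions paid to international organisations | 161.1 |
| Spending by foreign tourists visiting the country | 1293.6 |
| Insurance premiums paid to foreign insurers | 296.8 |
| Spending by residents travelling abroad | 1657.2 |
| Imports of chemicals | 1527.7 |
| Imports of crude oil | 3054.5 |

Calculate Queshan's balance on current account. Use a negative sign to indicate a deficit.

Goods: 2096.9 - 3054.5 - 1527.7 - 4156.0 = -6641.3
Services: 649.7 - 1657.2 - 763.2 + 1293.6 + 535.1 - 296.8 = -238.8
Primary income: 273.5 + 154.4 = 427.9
Secondary income: 134.4 - 364.0 - 161.1 = -390.7
Current account = (-6641.3) + (-238.8) + 427.9 + (-390.7) = -6842.9
(Excluded from the current account — capital account: debt forgiveness received from foreign official creditors 127.0, sale of embassy land to a foreign government 72.0; financial account: purchases of foreign government bonds by domestic residents 877.3.)

-6842.9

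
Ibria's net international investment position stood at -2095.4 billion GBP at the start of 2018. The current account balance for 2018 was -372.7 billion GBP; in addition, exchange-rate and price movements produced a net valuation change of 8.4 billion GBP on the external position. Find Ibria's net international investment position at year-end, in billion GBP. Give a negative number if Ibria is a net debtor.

-2459.7

Change in NIIP = current account + net valuation change = -372.7 + 8.4 = -364.3
End-of-year NIIP = -2095.4 + (-364.3) = -2459.7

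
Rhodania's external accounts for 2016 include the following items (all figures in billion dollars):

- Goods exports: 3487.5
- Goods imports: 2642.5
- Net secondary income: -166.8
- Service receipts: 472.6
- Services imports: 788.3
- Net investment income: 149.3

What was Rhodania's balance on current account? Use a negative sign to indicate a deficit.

511.8

Goods balance = 3487.5 - 2642.5 = 845.0
Services balance = 472.6 - 788.3 = -315.7
Trade balance (goods + services) = 845.0 + (-315.7) = 529.3
Net primary income = 149.3
Net secondary income = -166.8
Current account = 529.3 + 149.3 + (-166.8) = 511.8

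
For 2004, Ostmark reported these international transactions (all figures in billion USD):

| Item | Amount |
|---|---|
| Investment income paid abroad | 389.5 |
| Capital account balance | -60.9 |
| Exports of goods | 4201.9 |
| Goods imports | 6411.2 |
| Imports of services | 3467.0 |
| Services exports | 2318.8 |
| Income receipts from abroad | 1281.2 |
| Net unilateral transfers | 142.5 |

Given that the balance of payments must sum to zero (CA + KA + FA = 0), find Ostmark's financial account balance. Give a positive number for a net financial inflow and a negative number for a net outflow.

2384.2

Goods balance = 4201.9 - 6411.2 = -2209.3
Services balance = 2318.8 - 3467.0 = -1148.2
Trade balance (goods + services) = -2209.3 + (-1148.2) = -3357.5
Net primary income = 1281.2 - 389.5 = 891.7
Net secondary income = 142.5
Current account = -3357.5 + 891.7 + 142.5 = -2323.3
Financial account = -(-2323.3 + (-60.9)) = 2384.2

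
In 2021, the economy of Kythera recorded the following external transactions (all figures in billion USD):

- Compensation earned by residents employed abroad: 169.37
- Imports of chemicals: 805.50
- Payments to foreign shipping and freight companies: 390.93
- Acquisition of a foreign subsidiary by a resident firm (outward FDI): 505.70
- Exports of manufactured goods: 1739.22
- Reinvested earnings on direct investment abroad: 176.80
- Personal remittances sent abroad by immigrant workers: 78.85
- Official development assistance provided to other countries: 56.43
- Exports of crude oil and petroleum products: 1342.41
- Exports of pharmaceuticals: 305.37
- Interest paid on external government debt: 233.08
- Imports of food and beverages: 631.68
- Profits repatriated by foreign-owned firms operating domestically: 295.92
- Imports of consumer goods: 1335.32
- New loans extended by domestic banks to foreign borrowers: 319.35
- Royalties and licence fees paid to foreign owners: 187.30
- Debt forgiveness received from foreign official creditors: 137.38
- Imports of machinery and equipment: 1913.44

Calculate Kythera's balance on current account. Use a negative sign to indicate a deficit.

-2195.28

Goods: 1739.22 - 805.50 - 631.68 - 1913.44 - 1335.32 + 1342.41 + 305.37 = -1298.94
Services: -187.30 - 390.93 = -578.23
Primary income: 169.37 - 233.08 + 176.80 - 295.92 = -182.83
Secondary income: -78.85 - 56.43 = -135.28
Current account = (-1298.94) + (-578.23) + (-182.83) + (-135.28) = -2195.28
(Excluded from the current account — financial account: acquisition of a foreign subsidiary by a resident firm (outward FDI) 505.70, new loans extended by domestic banks to foreign borrowers 319.35; capital account: debt forgiveness received from foreign official creditors 137.38.)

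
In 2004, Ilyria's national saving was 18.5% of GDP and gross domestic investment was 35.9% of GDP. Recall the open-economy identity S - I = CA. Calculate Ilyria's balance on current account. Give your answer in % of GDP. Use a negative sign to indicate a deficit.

-17.4

S - I = CA (net lending to the rest of the world).
CA = S - I = 18.5 - 35.9 = -17.4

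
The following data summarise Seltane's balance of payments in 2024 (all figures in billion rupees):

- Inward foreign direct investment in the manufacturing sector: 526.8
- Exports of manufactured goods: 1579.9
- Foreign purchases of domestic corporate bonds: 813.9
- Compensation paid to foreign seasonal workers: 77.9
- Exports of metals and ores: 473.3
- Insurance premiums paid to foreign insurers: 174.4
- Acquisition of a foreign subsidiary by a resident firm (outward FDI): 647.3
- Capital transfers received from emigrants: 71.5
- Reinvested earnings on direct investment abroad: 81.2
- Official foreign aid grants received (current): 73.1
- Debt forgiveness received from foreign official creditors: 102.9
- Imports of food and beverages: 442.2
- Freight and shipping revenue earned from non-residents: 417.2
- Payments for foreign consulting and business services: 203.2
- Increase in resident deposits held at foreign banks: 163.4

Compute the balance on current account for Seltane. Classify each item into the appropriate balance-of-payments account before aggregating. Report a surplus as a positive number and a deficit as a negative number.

1727.0

Goods: -442.2 + 1579.9 + 473.3 = 1611.0
Services: 417.2 - 203.2 - 174.4 = 39.6
Primary income: 81.2 - 77.9 = 3.3
Secondary income: 73.1
Current account = 1611.0 + 39.6 + 3.3 + 73.1 = 1727.0
(Excluded from the current account — financial account: inward foreign direct investment in the manufacturing sector 526.8, foreign purchases of domestic corporate bonds 813.9, acquisition of a foreign subsidiary by a resident firm (outward FDI) 647.3, increase in resident deposits held at foreign banks 163.4; capital account: capital transfers received from emigrants 71.5, debt forgiveness received from foreign official creditors 102.9.)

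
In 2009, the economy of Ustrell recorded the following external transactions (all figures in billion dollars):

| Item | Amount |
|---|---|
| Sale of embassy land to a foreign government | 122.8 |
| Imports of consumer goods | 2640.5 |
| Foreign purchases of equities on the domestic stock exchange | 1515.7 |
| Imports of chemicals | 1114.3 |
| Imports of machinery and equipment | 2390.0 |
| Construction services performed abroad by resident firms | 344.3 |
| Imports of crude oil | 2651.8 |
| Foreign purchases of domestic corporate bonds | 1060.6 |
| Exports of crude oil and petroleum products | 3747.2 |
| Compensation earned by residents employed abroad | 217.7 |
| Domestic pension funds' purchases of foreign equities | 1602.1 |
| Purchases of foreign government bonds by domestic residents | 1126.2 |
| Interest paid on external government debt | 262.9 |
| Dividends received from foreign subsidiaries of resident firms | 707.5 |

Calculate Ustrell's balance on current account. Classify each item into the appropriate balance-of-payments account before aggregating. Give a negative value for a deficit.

Goods: -2390.0 - 1114.3 - 2651.8 + 3747.2 - 2640.5 = -5049.4
Services: 344.3
Primary income: 707.5 - 262.9 + 217.7 = 662.3
Current account = (-5049.4) + 344.3 + 662.3 = -4042.8
(Excluded from the current account — capital account: sale of embassy land to a foreign government 122.8; financial account: foreign purchases of equities on the domestic stock exchange 1515.7, foreign purchases of domestic corporate bonds 1060.6, domestic pension funds' purchases of foreign equities 1602.1, purchases of foreign government bonds by domestic residents 1126.2.)

-4042.8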